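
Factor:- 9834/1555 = - 2^1 * 3^1 *5^(-1 )*11^1*149^1*311^( - 1 ) 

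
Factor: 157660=2^2 *5^1*7883^1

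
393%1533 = 393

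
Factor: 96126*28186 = 2709407436 =2^2 * 3^1*17^1*37^1 * 433^1*829^1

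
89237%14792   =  485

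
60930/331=60930/331=184.08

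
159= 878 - 719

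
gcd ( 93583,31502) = 1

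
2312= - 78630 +80942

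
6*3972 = 23832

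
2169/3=723 = 723.00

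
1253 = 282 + 971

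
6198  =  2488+3710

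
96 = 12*8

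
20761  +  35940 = 56701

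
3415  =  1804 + 1611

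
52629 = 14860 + 37769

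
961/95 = 961/95 = 10.12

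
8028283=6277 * 1279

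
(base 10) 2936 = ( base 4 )231320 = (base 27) 40k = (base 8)5570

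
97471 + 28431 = 125902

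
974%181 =69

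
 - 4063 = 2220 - 6283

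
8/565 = 8/565=0.01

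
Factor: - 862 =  - 2^1*431^1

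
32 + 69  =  101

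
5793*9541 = 55271013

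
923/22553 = 923/22553 = 0.04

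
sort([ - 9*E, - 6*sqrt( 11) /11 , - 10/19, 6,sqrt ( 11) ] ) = [ - 9*E, - 6 *sqrt( 11)/11, - 10/19,sqrt(11 ),6]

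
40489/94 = 430 + 69/94 = 430.73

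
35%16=3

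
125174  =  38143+87031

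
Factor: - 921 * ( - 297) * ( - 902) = - 2^1*3^4* 11^2 * 41^1*307^1 = - 246730374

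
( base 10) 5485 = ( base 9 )7464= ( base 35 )4GP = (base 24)9CD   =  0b1010101101101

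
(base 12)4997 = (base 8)20203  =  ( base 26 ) C83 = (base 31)8KF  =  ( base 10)8323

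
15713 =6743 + 8970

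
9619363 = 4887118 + 4732245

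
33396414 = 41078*813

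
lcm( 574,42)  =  1722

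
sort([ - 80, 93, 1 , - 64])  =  [ - 80 , - 64,1,93] 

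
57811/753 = 57811/753=76.77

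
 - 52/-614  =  26/307 = 0.08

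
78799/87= 905 + 64/87 = 905.74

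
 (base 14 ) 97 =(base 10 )133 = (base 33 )41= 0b10000101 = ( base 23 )5i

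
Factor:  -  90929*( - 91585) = 8327732465 = 5^1*13^1*79^1*1151^1*1409^1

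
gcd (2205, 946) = 1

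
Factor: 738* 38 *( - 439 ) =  - 12311316 = -  2^2*3^2*19^1 * 41^1*439^1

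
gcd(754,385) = 1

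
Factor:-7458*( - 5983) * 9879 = 440812973106=2^1 *3^2*11^1*31^1 * 37^1* 89^1 * 113^1 * 193^1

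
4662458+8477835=13140293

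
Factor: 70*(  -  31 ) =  -2170 = - 2^1*5^1*7^1*31^1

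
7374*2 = 14748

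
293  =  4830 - 4537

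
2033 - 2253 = - 220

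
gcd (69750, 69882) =6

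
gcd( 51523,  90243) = 1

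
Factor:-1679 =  - 23^1*73^1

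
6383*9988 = 63753404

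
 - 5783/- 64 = 90 + 23/64 = 90.36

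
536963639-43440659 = 493522980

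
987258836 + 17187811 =1004446647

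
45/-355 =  - 9/71= - 0.13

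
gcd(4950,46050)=150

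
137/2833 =137/2833= 0.05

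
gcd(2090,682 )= 22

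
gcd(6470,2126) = 2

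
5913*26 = 153738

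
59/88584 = 59/88584 = 0.00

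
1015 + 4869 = 5884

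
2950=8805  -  5855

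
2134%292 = 90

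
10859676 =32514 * 334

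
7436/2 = 3718 = 3718.00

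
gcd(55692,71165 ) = 1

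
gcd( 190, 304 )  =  38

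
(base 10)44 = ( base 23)1L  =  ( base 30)1E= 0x2C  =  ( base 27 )1H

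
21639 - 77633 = - 55994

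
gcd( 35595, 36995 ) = 35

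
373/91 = 373/91 = 4.10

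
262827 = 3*87609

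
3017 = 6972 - 3955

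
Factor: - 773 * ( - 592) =457616 = 2^4*37^1*773^1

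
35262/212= 17631/106 = 166.33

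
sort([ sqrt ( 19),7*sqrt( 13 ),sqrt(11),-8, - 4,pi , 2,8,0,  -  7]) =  [ - 8, - 7, - 4, 0,2,pi,  sqrt(  11 ), sqrt( 19 ),8, 7 * sqrt ( 13) ] 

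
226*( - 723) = -163398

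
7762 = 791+6971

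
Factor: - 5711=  - 5711^1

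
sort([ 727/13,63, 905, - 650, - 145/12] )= [ - 650  , - 145/12, 727/13 , 63,  905]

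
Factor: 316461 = 3^1*37^1*2851^1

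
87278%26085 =9023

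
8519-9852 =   -  1333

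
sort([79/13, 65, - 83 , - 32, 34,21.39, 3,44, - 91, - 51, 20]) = [- 91,-83, - 51, - 32, 3,  79/13,20, 21.39,34, 44, 65 ]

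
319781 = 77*4153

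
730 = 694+36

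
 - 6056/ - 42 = 144 + 4/21 = 144.19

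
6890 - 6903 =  - 13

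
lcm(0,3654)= 0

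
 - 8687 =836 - 9523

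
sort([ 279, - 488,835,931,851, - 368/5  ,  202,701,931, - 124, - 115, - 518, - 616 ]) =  [ - 616, - 518,  -  488, - 124, - 115 , - 368/5,202,279,  701,835,851 , 931,931 ] 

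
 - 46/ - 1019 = 46/1019 = 0.05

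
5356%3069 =2287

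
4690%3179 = 1511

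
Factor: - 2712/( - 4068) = 2/3 = 2^1*3^ ( - 1)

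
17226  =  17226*1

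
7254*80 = 580320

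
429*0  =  0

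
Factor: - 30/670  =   - 3/67 = -  3^1*67^(-1)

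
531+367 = 898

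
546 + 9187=9733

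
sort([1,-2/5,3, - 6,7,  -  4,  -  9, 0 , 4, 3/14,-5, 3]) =[-9, - 6, - 5, - 4,-2/5,0,  3/14,1,3,3,  4, 7 ]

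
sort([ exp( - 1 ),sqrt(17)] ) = [ exp ( - 1) , sqrt(17 ) ]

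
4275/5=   855 = 855.00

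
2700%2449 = 251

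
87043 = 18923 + 68120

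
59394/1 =59394 = 59394.00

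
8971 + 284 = 9255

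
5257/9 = 5257/9 = 584.11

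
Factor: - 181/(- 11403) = 1/63=3^( - 2 )*7^( - 1)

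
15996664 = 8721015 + 7275649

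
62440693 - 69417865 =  - 6977172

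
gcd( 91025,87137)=1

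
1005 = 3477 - 2472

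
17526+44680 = 62206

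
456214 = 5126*89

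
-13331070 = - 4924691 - 8406379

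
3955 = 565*7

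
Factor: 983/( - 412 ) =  - 2^ ( - 2) * 103^( - 1)*983^1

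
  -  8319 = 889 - 9208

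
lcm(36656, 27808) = 806432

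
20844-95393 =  - 74549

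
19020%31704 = 19020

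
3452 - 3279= 173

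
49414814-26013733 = 23401081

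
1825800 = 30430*60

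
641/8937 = 641/8937 = 0.07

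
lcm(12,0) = 0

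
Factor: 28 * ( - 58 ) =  - 2^3* 7^1*29^1  =  - 1624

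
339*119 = 40341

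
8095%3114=1867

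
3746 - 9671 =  - 5925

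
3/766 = 3/766 = 0.00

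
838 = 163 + 675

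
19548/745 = 26 + 178/745 = 26.24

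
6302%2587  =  1128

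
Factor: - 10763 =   -  47^1*229^1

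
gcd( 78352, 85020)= 4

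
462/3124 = 21/142 = 0.15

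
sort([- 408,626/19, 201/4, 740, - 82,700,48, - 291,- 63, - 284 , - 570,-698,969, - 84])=[ -698, - 570, - 408,-291, -284, - 84,-82, - 63,626/19,48,201/4,  700,740, 969 ] 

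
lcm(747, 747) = 747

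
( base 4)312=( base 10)54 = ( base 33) 1L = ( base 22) 2A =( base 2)110110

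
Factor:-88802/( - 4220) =44401/2110 =2^(-1)*5^( - 1 )*7^1*211^(-1 )*6343^1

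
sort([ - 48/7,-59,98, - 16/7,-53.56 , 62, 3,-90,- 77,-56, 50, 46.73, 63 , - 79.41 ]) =[ - 90,-79.41,- 77,-59,  -  56, - 53.56,-48/7,- 16/7, 3,46.73,50, 62,63, 98]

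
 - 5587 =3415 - 9002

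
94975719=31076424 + 63899295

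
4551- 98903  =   - 94352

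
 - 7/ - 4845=7/4845 = 0.00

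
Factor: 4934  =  2^1*2467^1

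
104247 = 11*9477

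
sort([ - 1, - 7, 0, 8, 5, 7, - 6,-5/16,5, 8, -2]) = [ - 7, - 6, - 2, - 1, - 5/16, 0, 5, 5,7,8 , 8]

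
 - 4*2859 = - 11436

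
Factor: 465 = 3^1*5^1 * 31^1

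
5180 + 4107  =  9287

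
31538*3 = 94614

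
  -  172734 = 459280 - 632014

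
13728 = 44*312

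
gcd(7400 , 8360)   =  40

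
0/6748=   0 = 0.00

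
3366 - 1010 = 2356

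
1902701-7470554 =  - 5567853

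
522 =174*3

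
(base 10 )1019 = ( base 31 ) 11R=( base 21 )26b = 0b1111111011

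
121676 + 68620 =190296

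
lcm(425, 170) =850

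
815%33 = 23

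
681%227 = 0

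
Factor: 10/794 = 5^1 *397^(- 1) = 5/397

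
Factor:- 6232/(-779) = 2^3 = 8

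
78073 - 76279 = 1794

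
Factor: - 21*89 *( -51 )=95319 =3^2* 7^1*17^1*89^1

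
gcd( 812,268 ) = 4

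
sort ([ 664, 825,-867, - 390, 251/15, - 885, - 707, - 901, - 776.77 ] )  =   [ - 901,-885, - 867, - 776.77, - 707, - 390, 251/15, 664, 825] 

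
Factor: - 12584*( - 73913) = 2^3*7^1*11^2*13^1*10559^1 = 930121192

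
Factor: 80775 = 3^2*5^2*359^1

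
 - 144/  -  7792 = 9/487=0.02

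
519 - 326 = 193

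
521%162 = 35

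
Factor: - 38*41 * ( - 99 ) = 154242 = 2^1*3^2*11^1*19^1*41^1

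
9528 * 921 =8775288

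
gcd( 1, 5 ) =1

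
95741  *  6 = 574446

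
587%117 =2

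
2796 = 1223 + 1573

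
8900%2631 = 1007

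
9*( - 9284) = -83556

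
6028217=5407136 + 621081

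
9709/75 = 129 + 34/75 = 129.45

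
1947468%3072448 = 1947468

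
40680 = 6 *6780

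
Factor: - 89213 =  - 89213^1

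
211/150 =211/150 = 1.41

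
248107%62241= 61384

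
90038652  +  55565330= 145603982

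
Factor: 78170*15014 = 2^2*5^1*7507^1*7817^1 = 1173644380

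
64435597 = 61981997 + 2453600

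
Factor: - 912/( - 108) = 2^2*3^( - 2)*19^1 = 76/9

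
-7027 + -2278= - 9305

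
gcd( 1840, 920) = 920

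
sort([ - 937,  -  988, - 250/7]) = [ - 988, - 937, - 250/7 ] 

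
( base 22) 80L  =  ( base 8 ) 7465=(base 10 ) 3893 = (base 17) D80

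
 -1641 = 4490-6131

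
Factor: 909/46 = 2^( - 1) *3^2*23^(- 1) * 101^1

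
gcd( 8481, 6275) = 1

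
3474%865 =14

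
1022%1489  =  1022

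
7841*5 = 39205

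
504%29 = 11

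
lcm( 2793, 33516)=33516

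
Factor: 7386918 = 2^1*3^1 * 7^1*11^1*59^1*  271^1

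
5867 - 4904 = 963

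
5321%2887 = 2434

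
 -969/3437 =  - 969/3437 = -0.28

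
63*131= 8253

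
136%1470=136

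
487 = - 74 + 561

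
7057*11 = 77627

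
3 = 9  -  6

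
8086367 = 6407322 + 1679045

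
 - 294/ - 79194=49/13199=0.00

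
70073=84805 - 14732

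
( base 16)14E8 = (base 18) G96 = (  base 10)5352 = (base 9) 7306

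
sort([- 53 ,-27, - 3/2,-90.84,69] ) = [ - 90.84, - 53, - 27, - 3/2, 69 ]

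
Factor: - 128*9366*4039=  - 4842147072=-2^8*3^1*7^2*223^1*577^1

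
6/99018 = 1/16503 = 0.00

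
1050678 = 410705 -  - 639973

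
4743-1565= 3178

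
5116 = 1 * 5116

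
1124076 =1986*566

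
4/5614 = 2/2807= 0.00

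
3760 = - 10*(-376)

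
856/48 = 107/6 = 17.83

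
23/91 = 23/91 = 0.25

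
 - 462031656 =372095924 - 834127580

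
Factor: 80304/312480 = 2^( - 1)*3^( - 1 )*5^( - 1 )*31^( - 1 )*239^1=239/930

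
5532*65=359580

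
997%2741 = 997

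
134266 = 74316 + 59950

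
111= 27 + 84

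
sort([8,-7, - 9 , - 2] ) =[ - 9, - 7, - 2 , 8]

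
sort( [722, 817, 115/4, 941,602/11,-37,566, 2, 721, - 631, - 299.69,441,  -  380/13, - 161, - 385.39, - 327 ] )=[-631, - 385.39, - 327,-299.69,  -  161,-37, - 380/13,  2,115/4, 602/11,441,566, 721, 722, 817, 941]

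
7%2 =1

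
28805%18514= 10291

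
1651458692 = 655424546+996034146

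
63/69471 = 7/7719= 0.00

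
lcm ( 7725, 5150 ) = 15450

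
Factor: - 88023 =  - 3^1*13^1*37^1*61^1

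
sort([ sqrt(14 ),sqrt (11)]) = [ sqrt ( 11 ),sqrt (14) ] 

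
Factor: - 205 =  - 5^1*41^1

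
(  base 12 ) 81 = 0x61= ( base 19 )52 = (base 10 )97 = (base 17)5C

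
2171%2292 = 2171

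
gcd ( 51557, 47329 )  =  1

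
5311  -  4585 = 726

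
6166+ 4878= 11044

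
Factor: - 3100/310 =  - 2^1*5^1 = - 10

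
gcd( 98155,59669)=1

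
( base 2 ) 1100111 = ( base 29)3g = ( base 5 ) 403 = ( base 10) 103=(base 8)147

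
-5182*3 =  - 15546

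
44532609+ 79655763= 124188372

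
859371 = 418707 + 440664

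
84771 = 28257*3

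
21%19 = 2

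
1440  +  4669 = 6109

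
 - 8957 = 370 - 9327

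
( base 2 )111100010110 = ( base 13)19b1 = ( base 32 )3om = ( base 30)48m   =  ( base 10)3862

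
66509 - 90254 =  - 23745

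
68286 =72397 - 4111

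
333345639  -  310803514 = 22542125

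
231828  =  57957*4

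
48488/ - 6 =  - 8082 + 2/3=- 8081.33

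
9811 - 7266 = 2545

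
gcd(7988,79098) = 2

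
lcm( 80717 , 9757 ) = 887887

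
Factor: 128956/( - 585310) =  - 206/935=- 2^1*5^( - 1 )*11^( - 1)*17^(-1)*103^1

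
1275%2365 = 1275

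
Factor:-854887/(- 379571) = 11^1*23^1* 31^1*109^1 * 379571^( - 1)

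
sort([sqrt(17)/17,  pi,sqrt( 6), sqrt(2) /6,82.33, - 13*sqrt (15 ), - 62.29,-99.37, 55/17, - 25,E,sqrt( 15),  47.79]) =[- 99.37, - 62.29, - 13*sqrt( 15 ), - 25, sqrt(2)/6,sqrt ( 17)/17,  sqrt ( 6),E,  pi, 55/17,sqrt(15), 47.79,82.33]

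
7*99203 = 694421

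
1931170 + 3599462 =5530632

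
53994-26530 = 27464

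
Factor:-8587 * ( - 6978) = 2^1*3^1*31^1*277^1 * 1163^1  =  59920086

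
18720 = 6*3120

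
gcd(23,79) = 1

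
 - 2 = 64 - 66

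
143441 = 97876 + 45565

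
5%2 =1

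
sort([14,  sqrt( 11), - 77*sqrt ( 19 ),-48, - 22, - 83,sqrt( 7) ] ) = [-77*sqrt( 19 ), - 83, - 48, - 22, sqrt(7 ),sqrt( 11), 14 ] 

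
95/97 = 95/97 = 0.98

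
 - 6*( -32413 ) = 194478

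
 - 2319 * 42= - 97398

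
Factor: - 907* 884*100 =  - 2^4*5^2 * 13^1*17^1*907^1=- 80178800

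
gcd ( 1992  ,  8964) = 996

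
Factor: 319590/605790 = 67^1*127^( - 1 ) = 67/127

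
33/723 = 11/241  =  0.05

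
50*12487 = 624350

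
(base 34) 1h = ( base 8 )63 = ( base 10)51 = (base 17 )30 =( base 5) 201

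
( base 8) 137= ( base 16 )5f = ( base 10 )95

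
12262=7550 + 4712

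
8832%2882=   186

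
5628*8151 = 45873828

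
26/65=2/5 = 0.40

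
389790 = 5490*71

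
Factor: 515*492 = 253380 = 2^2*3^1*5^1 * 41^1*103^1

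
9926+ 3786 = 13712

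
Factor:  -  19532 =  -2^2*19^1*257^1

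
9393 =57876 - 48483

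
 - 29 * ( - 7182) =208278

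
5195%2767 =2428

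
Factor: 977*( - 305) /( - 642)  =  2^ ( - 1)*3^( - 1)*5^1 * 61^1*107^(  -  1) * 977^1=297985/642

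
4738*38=180044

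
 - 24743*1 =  - 24743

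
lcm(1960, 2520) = 17640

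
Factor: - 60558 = - 2^1*3^1 * 10093^1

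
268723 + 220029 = 488752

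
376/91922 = 188/45961 = 0.00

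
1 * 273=273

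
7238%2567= 2104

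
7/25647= 7/25647  =  0.00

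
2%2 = 0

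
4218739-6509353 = -2290614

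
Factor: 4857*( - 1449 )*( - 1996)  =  14047434828 = 2^2*3^3*7^1*23^1*499^1*1619^1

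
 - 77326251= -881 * 87771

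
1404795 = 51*27545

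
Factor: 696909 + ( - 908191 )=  - 211282 = - 2^1*149^1*709^1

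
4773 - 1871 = 2902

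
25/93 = 25/93  =  0.27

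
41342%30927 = 10415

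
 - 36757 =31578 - 68335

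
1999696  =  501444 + 1498252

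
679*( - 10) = -6790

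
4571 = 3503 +1068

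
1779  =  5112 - 3333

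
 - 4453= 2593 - 7046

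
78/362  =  39/181 =0.22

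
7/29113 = 1/4159 = 0.00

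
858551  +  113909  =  972460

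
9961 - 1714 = 8247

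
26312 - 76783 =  - 50471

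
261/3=87 = 87.00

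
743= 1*743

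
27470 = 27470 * 1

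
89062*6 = 534372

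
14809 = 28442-13633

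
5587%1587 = 826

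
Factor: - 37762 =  - 2^1*79^1*239^1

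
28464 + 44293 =72757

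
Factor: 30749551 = 7^1*23^1 * 31^1*61^1 * 101^1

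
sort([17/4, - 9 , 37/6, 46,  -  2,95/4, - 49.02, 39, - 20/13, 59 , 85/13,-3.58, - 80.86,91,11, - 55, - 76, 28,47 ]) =[ - 80.86,-76,-55, - 49.02,- 9,-3.58, - 2, - 20/13,17/4, 37/6,85/13, 11,95/4,28, 39,46, 47,59, 91]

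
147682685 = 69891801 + 77790884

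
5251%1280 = 131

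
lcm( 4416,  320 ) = 22080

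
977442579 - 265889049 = 711553530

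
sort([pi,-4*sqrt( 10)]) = [ - 4*sqrt( 10 ), pi ]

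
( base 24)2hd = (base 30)1MD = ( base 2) 11000100101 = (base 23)2M9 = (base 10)1573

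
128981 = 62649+66332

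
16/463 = 16/463 = 0.03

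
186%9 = 6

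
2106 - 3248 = - 1142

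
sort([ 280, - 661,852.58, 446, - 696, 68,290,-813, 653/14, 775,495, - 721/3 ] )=[  -  813  , - 696,-661, - 721/3 , 653/14, 68,280,290, 446, 495,  775,852.58 ]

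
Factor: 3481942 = 2^1 * 1740971^1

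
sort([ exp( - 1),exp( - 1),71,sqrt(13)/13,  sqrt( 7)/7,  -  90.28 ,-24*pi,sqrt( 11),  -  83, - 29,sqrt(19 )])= [ - 90.28, - 83 , - 24*pi, - 29, sqrt( 13)/13, exp( - 1), exp(-1), sqrt( 7)/7, sqrt( 11) , sqrt( 19),  71] 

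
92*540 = 49680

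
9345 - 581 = 8764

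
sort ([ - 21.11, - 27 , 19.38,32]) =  [ - 27,-21.11,19.38,32 ] 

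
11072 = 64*173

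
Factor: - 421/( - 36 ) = 2^( - 2)*3^ ( - 2 ) * 421^1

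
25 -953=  - 928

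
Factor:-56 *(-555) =31080 = 2^3*3^1* 5^1*7^1 * 37^1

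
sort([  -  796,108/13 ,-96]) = [-796,-96,108/13] 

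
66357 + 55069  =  121426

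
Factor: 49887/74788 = 2^(-2 )*3^2*7^( - 1)*23^1* 241^1*2671^( - 1 )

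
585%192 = 9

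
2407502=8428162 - 6020660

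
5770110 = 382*15105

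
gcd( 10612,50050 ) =14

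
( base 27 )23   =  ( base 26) 25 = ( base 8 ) 71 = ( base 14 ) 41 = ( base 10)57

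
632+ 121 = 753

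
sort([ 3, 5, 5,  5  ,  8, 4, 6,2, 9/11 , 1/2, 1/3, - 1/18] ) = [  -  1/18,1/3,1/2,9/11, 2,  3,4 , 5, 5, 5, 6, 8 ] 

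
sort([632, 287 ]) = [287,632] 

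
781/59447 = 781/59447 = 0.01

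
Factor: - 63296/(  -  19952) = 92/29=2^2*23^1*29^( - 1) 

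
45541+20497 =66038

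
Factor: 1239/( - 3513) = - 413/1171 = - 7^1*59^1 *1171^( - 1) 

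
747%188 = 183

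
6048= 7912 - 1864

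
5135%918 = 545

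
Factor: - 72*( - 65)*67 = 313560= 2^3*3^2 * 5^1*13^1*67^1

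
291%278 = 13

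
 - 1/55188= - 1/55188 = - 0.00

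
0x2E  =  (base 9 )51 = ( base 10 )46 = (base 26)1k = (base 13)37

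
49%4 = 1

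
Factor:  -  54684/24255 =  - 2^2*5^( - 1 )* 11^( - 1 )*31^1 = - 124/55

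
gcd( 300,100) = 100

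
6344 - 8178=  - 1834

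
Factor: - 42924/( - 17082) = 2^1*3^( - 1) * 7^2*13^( - 1 ) = 98/39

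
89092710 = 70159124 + 18933586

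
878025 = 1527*575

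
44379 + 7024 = 51403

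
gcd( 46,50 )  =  2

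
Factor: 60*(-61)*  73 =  - 267180 = - 2^2*3^1*5^1*61^1 * 73^1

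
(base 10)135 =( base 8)207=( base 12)b3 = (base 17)7g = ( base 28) 4n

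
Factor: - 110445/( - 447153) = 185/749 = 5^1  *  7^(-1)*37^1 * 107^(- 1 )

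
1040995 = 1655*629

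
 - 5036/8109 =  - 5036/8109 = - 0.62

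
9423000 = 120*78525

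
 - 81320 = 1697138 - 1778458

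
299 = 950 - 651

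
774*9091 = 7036434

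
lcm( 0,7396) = 0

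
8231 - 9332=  - 1101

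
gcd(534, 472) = 2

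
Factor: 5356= 2^2*13^1 * 103^1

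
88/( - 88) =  - 1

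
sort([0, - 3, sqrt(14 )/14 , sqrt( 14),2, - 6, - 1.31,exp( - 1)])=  [ - 6, - 3,- 1.31,0, sqrt( 14) /14, exp(  -  1), 2, sqrt( 14 )] 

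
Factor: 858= 2^1*3^1*11^1*13^1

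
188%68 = 52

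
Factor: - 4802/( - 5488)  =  7/8 = 2^(-3) * 7^1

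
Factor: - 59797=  - 59797^1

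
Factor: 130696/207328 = 527/836= 2^ ( - 2)*11^( - 1 )*17^1*19^(-1 )*31^1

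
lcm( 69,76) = 5244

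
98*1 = 98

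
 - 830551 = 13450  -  844001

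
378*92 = 34776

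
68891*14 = 964474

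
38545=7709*5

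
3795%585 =285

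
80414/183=80414/183= 439.42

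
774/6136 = 387/3068= 0.13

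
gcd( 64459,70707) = 1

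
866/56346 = 433/28173 = 0.02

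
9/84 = 3/28 =0.11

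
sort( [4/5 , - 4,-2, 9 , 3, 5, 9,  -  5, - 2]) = [ - 5 ,- 4 , - 2,-2, 4/5,3 , 5, 9, 9]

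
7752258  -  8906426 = -1154168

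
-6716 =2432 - 9148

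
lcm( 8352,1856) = 16704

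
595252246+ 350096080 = 945348326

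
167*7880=1315960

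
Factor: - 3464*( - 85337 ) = 295607368  =  2^3*7^1 * 73^1  *  167^1*433^1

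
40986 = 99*414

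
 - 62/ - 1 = 62/1  =  62.00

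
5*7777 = 38885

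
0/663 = 0  =  0.00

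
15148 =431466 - 416318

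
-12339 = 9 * ( - 1371)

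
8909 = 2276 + 6633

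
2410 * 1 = 2410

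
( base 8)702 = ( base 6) 2030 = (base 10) 450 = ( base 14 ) 242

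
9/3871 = 9/3871 = 0.00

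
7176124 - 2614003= 4562121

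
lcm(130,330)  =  4290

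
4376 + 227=4603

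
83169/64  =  1299 + 33/64 = 1299.52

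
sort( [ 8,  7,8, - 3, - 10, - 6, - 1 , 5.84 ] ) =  [- 10, - 6 , - 3,- 1,5.84, 7, 8,8]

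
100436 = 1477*68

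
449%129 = 62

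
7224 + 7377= 14601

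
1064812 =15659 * 68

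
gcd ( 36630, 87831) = 9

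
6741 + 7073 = 13814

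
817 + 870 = 1687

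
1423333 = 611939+811394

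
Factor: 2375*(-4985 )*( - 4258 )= 2^1*5^4  *  19^1  *  997^1*2129^1 = 50412058750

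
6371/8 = 6371/8 = 796.38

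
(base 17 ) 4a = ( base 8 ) 116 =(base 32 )2E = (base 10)78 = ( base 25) 33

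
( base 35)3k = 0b1111101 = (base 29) 49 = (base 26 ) 4l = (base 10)125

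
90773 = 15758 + 75015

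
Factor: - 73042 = - 2^1*59^1 * 619^1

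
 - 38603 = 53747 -92350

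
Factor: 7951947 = 3^1*43^1*61643^1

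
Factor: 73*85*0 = 0^1=0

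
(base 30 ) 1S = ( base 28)22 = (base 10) 58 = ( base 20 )2I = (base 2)111010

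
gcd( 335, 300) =5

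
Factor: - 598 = -2^1*13^1*23^1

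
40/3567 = 40/3567 = 0.01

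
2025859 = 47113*43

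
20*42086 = 841720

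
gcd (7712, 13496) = 1928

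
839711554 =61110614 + 778600940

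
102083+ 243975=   346058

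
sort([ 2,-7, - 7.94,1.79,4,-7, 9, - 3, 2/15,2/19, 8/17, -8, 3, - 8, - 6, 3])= [  -  8, - 8, - 7.94,-7 , - 7, - 6, - 3,2/19, 2/15,  8/17, 1.79, 2,  3,  3,4 , 9 ]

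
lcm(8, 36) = 72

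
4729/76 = 62 + 17/76= 62.22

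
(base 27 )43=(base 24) 4F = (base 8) 157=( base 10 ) 111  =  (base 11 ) A1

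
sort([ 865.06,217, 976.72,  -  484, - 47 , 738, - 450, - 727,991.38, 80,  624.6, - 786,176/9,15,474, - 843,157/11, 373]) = [ - 843, - 786,-727, - 484, - 450,  -  47, 157/11,15, 176/9,80,217,373, 474,624.6,738,865.06,976.72,991.38 ]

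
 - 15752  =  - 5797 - 9955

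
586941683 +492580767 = 1079522450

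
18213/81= 6071/27 = 224.85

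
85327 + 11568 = 96895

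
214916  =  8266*26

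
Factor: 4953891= 3^1 *1651297^1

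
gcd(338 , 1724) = 2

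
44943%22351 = 241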